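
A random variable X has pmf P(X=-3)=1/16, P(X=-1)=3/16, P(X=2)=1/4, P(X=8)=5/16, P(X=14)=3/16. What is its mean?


E[X] = sum(x * P(x))
= -3*1/16 - 1*3/16 + 2*1/4 + 8*5/16 + 14*3/16
= 21/4

21/4


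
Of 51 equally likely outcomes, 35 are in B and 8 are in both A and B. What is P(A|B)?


P(A|B) = P(A∩B)/P(B) = (8/51)/(35/51) = 8/35

8/35


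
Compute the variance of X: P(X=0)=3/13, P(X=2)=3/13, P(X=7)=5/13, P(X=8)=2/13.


E[X] = 57/13, E[X^2] = 385/13
Var(X) = E[X^2] - (E[X])^2 = 385/13 - (57/13)^2 = 1756/169

1756/169


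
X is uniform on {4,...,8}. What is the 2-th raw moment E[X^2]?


E[X^2] = (1/5) * sum(x^2 for x=4..8)
= 190/5 = 38

38


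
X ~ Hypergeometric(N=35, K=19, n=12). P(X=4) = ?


P(X=4) = C(19,4)*C(16,8) / C(35,12)
= 3876*12870 / 834451800
= 49884120/834451800 = 1881/31465

1881/31465


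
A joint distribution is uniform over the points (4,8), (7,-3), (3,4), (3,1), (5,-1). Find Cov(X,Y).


E[X]=22/5, E[Y]=9/5, E[XY]=21/5
Cov(X,Y) = E[XY] - E[X]E[Y] = 21/5 - 22/5*9/5 = -93/25

-93/25


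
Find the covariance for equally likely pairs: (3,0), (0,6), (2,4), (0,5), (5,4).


E[X]=2, E[Y]=19/5, E[XY]=28/5
Cov(X,Y) = E[XY] - E[X]E[Y] = 28/5 - 2*19/5 = -2

-2


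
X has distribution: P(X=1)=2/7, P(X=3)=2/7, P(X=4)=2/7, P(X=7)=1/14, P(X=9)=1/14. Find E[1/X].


E[1/X] = sum(g(x)*P(x))
= 1*2/7 + 1/3*2/7 + 1/4*2/7 + 1/7*1/14 + 1/9*1/14
= 415/882

415/882


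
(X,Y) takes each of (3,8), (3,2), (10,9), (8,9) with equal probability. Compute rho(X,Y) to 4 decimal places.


Cov(X,Y) = 6.0000, Var(X) = 9.5000, Var(Y) = 8.5000
rho = Cov/(sqrt(VarX)*sqrt(VarY)) = 0.6677

0.6677


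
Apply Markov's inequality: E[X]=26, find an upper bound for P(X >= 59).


Markov: P(X >= a) <= E[X]/a
P(X >= 59) <= 26/59

26/59


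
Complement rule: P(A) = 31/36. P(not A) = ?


P(A') = 1 - P(A) = 1 - 31/36 = 5/36

5/36


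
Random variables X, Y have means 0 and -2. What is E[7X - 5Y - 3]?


E[7X - 5Y - 3] = 7*E[X] - 5*E[Y] - 3
= (7)*(0) + (-5)*(-2) + (-3)
= 0 + 10 - 3 = 7

7


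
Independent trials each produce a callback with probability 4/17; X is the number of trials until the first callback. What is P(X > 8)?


P(X > 8) = P(first 8 trials all fail) = (1-p)^8 = (13/17)^8 = 815730721/6975757441

815730721/6975757441


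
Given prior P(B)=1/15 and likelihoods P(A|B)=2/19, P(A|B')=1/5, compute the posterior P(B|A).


P(A) = P(A|B)P(B) + P(A|B')P(B') = 2/19*1/15 + 1/5*14/15 = 92/475
P(B|A) = P(A|B)P(B)/P(A) = (2/285)/(92/475) = 5/138

5/138


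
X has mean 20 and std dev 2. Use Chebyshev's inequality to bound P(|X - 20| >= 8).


k = 8/2 = 4
Chebyshev: P(|X-mu| >= k*sigma) <= 1/k^2 = 1/4^2 = 1/16

1/16


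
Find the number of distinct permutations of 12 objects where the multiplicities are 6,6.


12! = 479001600
Denominator: 6!=720 * 6!=720
Coefficient = 479001600 / 518400 = 924

924


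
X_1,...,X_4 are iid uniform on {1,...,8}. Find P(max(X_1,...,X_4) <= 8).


P(max <= 8) = P(all X_i <= 8) = (P(X_1 <= 8))^4
= (8/8)^4 = 1^4 = 1

1


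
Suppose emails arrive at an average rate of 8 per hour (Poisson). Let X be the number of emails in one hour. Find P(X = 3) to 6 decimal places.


P(X=3) = e^(-8) * 8^3 / 3!
≈ 0.0003354626279 * 512 / 6
≈ 0.028626

0.028626


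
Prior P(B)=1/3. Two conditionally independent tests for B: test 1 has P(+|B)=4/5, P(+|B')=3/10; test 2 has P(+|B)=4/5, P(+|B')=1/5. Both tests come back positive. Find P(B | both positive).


After test 1: P(+) = 4/5*1/3 + 3/10*2/3 = 7/15
P(B|+) = (4/15)/(7/15) = 4/7
After test 2 (use post1 as new prior): P(+) = 4/5*4/7 + 1/5*3/7 = 19/35
P(B|+,+) = (16/35)/(19/35) = 16/19

16/19


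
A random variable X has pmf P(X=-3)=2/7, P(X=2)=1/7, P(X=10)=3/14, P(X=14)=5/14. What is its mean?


E[X] = sum(x * P(x))
= -3*2/7 + 2*1/7 + 10*3/14 + 14*5/14
= 46/7

46/7


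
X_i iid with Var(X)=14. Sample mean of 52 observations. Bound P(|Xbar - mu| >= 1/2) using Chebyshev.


Var(Xbar) = Var(X)/n = 14/52
Chebyshev: P(|Xbar-mu| >= 1/2) <= Var(Xbar)/(1/2)^2 = (7/26)/(1/4) = 14/13
Bound exceeds 1, so trivial bound: 1

1


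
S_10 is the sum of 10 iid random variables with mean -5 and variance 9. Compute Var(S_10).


By independence, Var(S_n) = n*Var(X_1) = 10*9 = 90

90


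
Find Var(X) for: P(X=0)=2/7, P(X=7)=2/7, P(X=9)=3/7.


E[X] = 41/7, E[X^2] = 341/7
Var(X) = E[X^2] - (E[X])^2 = 341/7 - (41/7)^2 = 706/49

706/49


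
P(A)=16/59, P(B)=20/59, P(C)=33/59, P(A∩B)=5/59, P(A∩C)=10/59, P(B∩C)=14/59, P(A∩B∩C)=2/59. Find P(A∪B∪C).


P(A∪B∪C) = P(A)+P(B)+P(C) - P(AB)-P(AC)-P(BC) + P(ABC)
= 16/59+20/59+33/59 - 5/59-10/59-14/59 + 2/59
= 42/59

42/59


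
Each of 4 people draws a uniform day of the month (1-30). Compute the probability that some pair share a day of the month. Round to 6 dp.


P(all different) = prod((30-i)/30 for i=0..3) = 0.812000
P(at least one match) = 1 - 0.812000 = 0.188000

0.188000


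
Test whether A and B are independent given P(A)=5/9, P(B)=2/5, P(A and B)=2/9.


P(A)*P(B) = 5/9*2/5 = 2/9
P(A∩B) = 2/9, which equals P(A)P(B), so independent

Yes, A and B are independent


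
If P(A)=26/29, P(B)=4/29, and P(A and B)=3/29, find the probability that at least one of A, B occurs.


P(A∪B) = P(A) + P(B) - P(A∩B)
= 26/29 + 4/29 - 3/29 = 27/29

27/29


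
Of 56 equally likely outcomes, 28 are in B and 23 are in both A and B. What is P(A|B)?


P(A|B) = P(A∩B)/P(B) = (23/56)/(28/56) = 23/28

23/28


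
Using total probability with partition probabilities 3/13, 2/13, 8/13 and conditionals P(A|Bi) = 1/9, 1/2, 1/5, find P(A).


P(A) = P(A|B1)P(B1) + P(A|B2)P(B2) + P(A|B3)P(B3)
= 1/9*3/13 + 1/2*2/13 + 1/5*8/13
= 1/39 + 1/13 + 8/65 = 44/195

44/195


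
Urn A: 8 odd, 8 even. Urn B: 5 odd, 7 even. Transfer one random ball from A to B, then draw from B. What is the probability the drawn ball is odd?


P(transfer odd) = 8/16 = 1/2; P(transfer even) = 1/2
If odd transferred: Urn II has 6 odd of 13, so P(odd|odd moved) = 6/13
If even transferred: Urn II has 5 odd of 13, so P(odd|even moved) = 5/13
By total probability: P(odd) = 1/2*6/13 + 1/2*5/13 = 11/26

11/26


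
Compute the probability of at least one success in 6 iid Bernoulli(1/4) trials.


P(at least one) = 1 - P(none)
P(none) = (1 - 1/4)^6 = (3/4)^6 = 729/4096
P(at least one) = 1 - 729/4096 = 3367/4096

3367/4096


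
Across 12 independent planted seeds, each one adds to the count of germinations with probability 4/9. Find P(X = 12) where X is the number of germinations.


P(X=12) = C(12,12) * p^12 * (1-p)^0
= 1 * 16777216/282429536481 * 1
= 16777216/282429536481

16777216/282429536481


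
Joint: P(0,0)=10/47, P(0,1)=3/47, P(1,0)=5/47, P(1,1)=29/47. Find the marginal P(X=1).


P(X=1) = P(1,0)+P(1,1) = 5/47 + 29/47 = 34/47

34/47


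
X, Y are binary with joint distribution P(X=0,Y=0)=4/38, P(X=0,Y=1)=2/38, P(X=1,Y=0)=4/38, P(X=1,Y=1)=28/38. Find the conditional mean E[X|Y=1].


P(Y=1) = 30/38
E[X|Y=1] = (0*2 + 1*28)/30 = 28/30 = 14/15

14/15


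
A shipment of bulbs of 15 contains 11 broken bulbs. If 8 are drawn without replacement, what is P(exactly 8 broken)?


P(X=8) = C(11,8)*C(4,0) / C(15,8)
= 165*1 / 6435
= 165/6435 = 1/39

1/39


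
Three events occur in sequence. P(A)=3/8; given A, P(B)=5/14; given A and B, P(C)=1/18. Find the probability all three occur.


P(A∩B∩C) = P(A) * P(B|A) * P(C|A∩B)
= 3/8 * 5/14 * 1/18
= 15/112 * 1/18 = 5/672

5/672


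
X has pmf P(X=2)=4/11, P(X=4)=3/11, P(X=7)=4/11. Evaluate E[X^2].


E[X^2] = sum(x^2 * P(x))
= 4*4/11 + 16*3/11 + 49*4/11
= 260/11

260/11


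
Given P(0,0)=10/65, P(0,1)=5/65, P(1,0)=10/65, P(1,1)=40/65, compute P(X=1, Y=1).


Read from table: P(X=1, Y=1) = 40/65 = 8/13

8/13


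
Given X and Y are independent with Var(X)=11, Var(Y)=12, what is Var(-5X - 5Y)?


Independence => Cov(X,Y)=0
Var(-5X - 5Y) = (-5)^2*Var(X) + (-5)^2*Var(Y)
= 25*11 + 25*12 = 575

575


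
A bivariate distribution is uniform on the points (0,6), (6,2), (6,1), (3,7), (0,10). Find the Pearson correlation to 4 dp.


Cov(X,Y) = -7.8000, Var(X) = 7.2000, Var(Y) = 10.9600
rho = Cov/(sqrt(VarX)*sqrt(VarY)) = -0.8781

-0.8781


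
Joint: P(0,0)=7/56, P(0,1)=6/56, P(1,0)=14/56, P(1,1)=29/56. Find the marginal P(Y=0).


P(Y=0) = P(0,0)+P(1,0) = 7/56 + 14/56 = 21/56 = 3/8

3/8


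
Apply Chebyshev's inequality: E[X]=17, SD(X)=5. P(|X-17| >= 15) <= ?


k = 15/5 = 3
Chebyshev: P(|X-mu| >= k*sigma) <= 1/k^2 = 1/3^2 = 1/9

1/9


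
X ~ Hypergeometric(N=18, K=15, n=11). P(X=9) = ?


P(X=9) = C(15,9)*C(3,2) / C(18,11)
= 5005*3 / 31824
= 15015/31824 = 385/816

385/816


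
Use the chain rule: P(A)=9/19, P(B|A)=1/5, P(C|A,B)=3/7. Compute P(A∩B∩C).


P(A∩B∩C) = P(A) * P(B|A) * P(C|A∩B)
= 9/19 * 1/5 * 3/7
= 9/95 * 3/7 = 27/665

27/665


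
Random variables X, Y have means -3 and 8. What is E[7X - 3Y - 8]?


E[7X - 3Y - 8] = 7*E[X] - 3*E[Y] - 8
= (7)*(-3) + (-3)*(8) + (-8)
= -21 - 24 - 8 = -53

-53


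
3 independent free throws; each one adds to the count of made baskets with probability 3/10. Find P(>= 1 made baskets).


P(at least one) = 1 - P(none)
P(none) = (1 - 3/10)^3 = (7/10)^3 = 343/1000
P(at least one) = 1 - 343/1000 = 657/1000

657/1000


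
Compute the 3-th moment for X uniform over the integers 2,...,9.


E[X^3] = (1/8) * sum(x^3 for x=2..9)
= 2024/8 = 253

253


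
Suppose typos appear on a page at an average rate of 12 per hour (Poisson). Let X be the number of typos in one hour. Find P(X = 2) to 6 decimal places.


P(X=2) = e^(-12) * 12^2 / 2!
≈ 0.000006144212353 * 144 / 2
≈ 0.000442

0.000442


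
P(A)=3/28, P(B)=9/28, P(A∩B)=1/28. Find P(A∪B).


P(A∪B) = P(A) + P(B) - P(A∩B)
= 3/28 + 9/28 - 1/28 = 11/28

11/28


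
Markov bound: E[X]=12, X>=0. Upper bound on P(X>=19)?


Markov: P(X >= a) <= E[X]/a
P(X >= 19) <= 12/19

12/19


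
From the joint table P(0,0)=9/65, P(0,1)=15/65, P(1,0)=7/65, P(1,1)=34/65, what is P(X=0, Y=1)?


Read from table: P(X=0, Y=1) = 15/65 = 3/13

3/13


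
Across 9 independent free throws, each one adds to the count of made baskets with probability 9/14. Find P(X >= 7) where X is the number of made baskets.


P(X>=7) = P(X=7) + P(X=8) + P(X=9)
= 1076168025/5165261696 + 1937102445/20661046784 + 387420489/20661046784
= 473513931/1475789056

473513931/1475789056


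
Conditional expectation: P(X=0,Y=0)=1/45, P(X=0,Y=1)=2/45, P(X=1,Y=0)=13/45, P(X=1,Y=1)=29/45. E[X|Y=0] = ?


P(Y=0) = 14/45
E[X|Y=0] = (0*1 + 1*13)/14 = 13/14

13/14


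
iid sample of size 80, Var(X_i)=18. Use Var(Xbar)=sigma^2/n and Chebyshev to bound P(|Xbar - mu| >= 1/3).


Var(Xbar) = Var(X)/n = 18/80
Chebyshev: P(|Xbar-mu| >= 1/3) <= Var(Xbar)/(1/3)^2 = (9/40)/(1/9) = 81/40
Bound exceeds 1, so trivial bound: 1

1


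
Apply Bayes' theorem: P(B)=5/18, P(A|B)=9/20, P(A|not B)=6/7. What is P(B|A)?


P(A) = P(A|B)P(B) + P(A|B')P(B') = 9/20*5/18 + 6/7*13/18 = 125/168
P(B|A) = P(A|B)P(B)/P(A) = (1/8)/(125/168) = 21/125

21/125


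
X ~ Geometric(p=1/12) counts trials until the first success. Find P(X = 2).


P(X=2) = (1-p)^1 * p = (11/12)^1 * 1/12
= 11/12 * 1/12 = 11/144

11/144


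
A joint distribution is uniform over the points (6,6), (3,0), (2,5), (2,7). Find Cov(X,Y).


E[X]=13/4, E[Y]=9/2, E[XY]=15
Cov(X,Y) = E[XY] - E[X]E[Y] = 15 - 13/4*9/2 = 3/8

3/8


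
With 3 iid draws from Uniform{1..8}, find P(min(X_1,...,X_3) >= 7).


P(min >= 7) = P(all X_i >= 7) = (P(X_1 >= 7))^3
= (2/8)^3 = (1/4)^3 = 1/64

1/64


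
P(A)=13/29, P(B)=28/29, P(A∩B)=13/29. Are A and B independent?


P(A)*P(B) = 13/29*28/29 = 364/841
P(A∩B) = 13/29 != 364/841, so not independent

No, A and B are not independent


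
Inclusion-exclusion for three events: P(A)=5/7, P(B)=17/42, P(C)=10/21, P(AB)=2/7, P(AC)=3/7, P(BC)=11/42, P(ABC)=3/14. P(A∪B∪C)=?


P(A∪B∪C) = P(A)+P(B)+P(C) - P(AB)-P(AC)-P(BC) + P(ABC)
= 5/7+17/42+10/21 - 2/7-3/7-11/42 + 3/14
= 5/6

5/6


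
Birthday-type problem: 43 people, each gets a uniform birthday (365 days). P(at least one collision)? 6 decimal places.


P(all different) = prod((365-i)/365 for i=0..42) = 0.076077
P(at least one match) = 1 - 0.076077 = 0.923923

0.923923


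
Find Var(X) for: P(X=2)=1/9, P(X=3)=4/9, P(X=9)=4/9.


E[X] = 50/9, E[X^2] = 364/9
Var(X) = E[X^2] - (E[X])^2 = 364/9 - (50/9)^2 = 776/81

776/81


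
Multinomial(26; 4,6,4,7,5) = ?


26! = 403291461126605635584000000
Denominator: 4!=24 * 6!=720 * 4!=24 * 7!=5040 * 5!=120
Coefficient = 403291461126605635584000000 / 250822656000 = 1607874932664000

1607874932664000


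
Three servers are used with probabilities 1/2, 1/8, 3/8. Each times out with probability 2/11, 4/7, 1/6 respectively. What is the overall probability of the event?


P(A) = P(A|B1)P(B1) + P(A|B2)P(B2) + P(A|B3)P(B3)
= 2/11*1/2 + 4/7*1/8 + 1/6*3/8
= 1/11 + 1/14 + 1/16 = 277/1232

277/1232


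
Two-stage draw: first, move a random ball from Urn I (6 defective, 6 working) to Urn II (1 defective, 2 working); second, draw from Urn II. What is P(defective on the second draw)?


P(transfer defective) = 6/12 = 1/2; P(transfer working) = 1/2
If defective transferred: Urn II has 2 defective of 4, so P(defective|defective moved) = 1/2
If working transferred: Urn II has 1 defective of 4, so P(defective|working moved) = 1/4
By total probability: P(defective) = 1/2*1/2 + 1/2*1/4 = 3/8

3/8


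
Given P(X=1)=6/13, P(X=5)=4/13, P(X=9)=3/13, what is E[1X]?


E[1X] = sum(g(x)*P(x))
= 1*6/13 + 5*4/13 + 9*3/13
= 53/13

53/13


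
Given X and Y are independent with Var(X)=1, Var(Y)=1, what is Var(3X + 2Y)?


Independence => Cov(X,Y)=0
Var(3X + 2Y) = 3^2*Var(X) + 2^2*Var(Y)
= 9*1 + 4*1 = 13

13


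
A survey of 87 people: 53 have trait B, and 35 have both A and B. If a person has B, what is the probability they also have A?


P(A|B) = P(A∩B)/P(B) = (35/87)/(53/87) = 35/53

35/53


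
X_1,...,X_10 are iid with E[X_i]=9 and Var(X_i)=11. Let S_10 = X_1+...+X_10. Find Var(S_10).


By independence, Var(S_n) = n*Var(X_1) = 10*11 = 110

110


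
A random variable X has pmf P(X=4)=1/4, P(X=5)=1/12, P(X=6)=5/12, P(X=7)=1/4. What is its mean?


E[X] = sum(x * P(x))
= 4*1/4 + 5*1/12 + 6*5/12 + 7*1/4
= 17/3

17/3


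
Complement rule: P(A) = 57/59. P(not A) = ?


P(A') = 1 - P(A) = 1 - 57/59 = 2/59

2/59


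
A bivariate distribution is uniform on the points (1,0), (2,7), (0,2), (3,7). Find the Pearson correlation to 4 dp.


Cov(X,Y) = 2.7500, Var(X) = 1.2500, Var(Y) = 9.5000
rho = Cov/(sqrt(VarX)*sqrt(VarY)) = 0.7980

0.7980


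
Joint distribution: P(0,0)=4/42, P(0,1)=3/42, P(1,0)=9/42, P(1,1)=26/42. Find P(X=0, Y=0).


Read from table: P(X=0, Y=0) = 4/42 = 2/21

2/21


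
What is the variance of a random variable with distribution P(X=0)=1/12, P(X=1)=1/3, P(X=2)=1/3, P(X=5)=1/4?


E[X] = 9/4, E[X^2] = 95/12
Var(X) = E[X^2] - (E[X])^2 = 95/12 - (9/4)^2 = 137/48

137/48


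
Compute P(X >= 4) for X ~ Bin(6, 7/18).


P(X>=4) = P(X=4) + P(X=5) + P(X=6)
= 1452605/11337408 + 184877/5668704 + 117649/34012224
= 2792363/17006112

2792363/17006112


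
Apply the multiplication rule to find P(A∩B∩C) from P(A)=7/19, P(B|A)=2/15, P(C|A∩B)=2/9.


P(A∩B∩C) = P(A) * P(B|A) * P(C|A∩B)
= 7/19 * 2/15 * 2/9
= 14/285 * 2/9 = 28/2565

28/2565


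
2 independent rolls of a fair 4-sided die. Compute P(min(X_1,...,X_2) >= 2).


P(min >= 2) = P(all X_i >= 2) = (P(X_1 >= 2))^2
= (3/4)^2 = 9/16

9/16


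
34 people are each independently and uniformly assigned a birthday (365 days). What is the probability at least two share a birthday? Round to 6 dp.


P(all different) = prod((365-i)/365 for i=0..33) = 0.204683
P(at least one match) = 1 - 0.204683 = 0.795317

0.795317


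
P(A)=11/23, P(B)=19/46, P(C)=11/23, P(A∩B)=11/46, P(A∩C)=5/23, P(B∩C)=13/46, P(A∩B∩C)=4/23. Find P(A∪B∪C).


P(A∪B∪C) = P(A)+P(B)+P(C) - P(AB)-P(AC)-P(BC) + P(ABC)
= 11/23+19/46+11/23 - 11/46-5/23-13/46 + 4/23
= 37/46

37/46


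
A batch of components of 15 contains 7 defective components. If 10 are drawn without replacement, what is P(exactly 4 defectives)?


P(X=4) = C(7,4)*C(8,6) / C(15,10)
= 35*28 / 3003
= 980/3003 = 140/429

140/429


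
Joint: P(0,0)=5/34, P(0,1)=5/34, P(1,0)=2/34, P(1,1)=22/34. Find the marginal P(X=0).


P(X=0) = P(0,0)+P(0,1) = 5/34 + 5/34 = 10/34 = 5/17

5/17


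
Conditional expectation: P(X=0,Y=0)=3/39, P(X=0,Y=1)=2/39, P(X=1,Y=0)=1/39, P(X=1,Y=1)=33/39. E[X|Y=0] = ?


P(Y=0) = 4/39
E[X|Y=0] = (0*3 + 1*1)/4 = 1/4

1/4


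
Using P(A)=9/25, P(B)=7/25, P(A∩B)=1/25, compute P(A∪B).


P(A∪B) = P(A) + P(B) - P(A∩B)
= 9/25 + 7/25 - 1/25 = 3/5

3/5


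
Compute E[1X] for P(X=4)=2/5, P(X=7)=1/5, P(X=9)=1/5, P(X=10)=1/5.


E[1X] = sum(g(x)*P(x))
= 4*2/5 + 7*1/5 + 9*1/5 + 10*1/5
= 34/5

34/5


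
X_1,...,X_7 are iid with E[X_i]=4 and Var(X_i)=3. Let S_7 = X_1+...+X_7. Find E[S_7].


E[S_n] = n*E[X_1] = 7*4 = 28

28


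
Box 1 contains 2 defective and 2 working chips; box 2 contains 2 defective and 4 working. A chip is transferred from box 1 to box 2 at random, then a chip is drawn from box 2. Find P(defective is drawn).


P(transfer defective) = 2/4 = 1/2; P(transfer working) = 1/2
If defective transferred: Urn II has 3 defective of 7, so P(defective|defective moved) = 3/7
If working transferred: Urn II has 2 defective of 7, so P(defective|working moved) = 2/7
By total probability: P(defective) = 1/2*3/7 + 1/2*2/7 = 5/14

5/14


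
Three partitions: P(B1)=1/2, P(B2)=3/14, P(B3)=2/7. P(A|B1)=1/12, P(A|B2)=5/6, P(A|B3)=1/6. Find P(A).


P(A) = P(A|B1)P(B1) + P(A|B2)P(B2) + P(A|B3)P(B3)
= 1/12*1/2 + 5/6*3/14 + 1/6*2/7
= 1/24 + 5/28 + 1/21 = 15/56

15/56


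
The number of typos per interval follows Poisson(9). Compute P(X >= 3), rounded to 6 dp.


P(X>=3) = 1 - P(X<=2) = 1 - (e^(-9)*9^0/0! + e^(-9)*9^1/1! + e^(-9)*9^2/2!)
≈ 1 - (0.0001234098 + 0.0011106882 + 0.0049980971)
= 1 - 0.0062321951 = 0.9937678049
≈ 0.993768

0.993768


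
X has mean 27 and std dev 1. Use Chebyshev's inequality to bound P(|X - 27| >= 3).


k = 3/1 = 3
Chebyshev: P(|X-mu| >= k*sigma) <= 1/k^2 = 1/3^2 = 1/9

1/9


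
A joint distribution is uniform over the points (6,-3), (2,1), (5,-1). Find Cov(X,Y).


E[X]=13/3, E[Y]=-1, E[XY]=-7
Cov(X,Y) = E[XY] - E[X]E[Y] = -7 - 13/3*-1 = -8/3

-8/3


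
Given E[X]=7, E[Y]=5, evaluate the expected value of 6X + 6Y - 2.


E[6X + 6Y - 2] = 6*E[X] + 6*E[Y] - 2
= (6)*(7) + (6)*(5) + (-2)
= 42 + 30 - 2 = 70

70


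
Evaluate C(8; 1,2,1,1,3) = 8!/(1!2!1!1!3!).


8! = 40320
Denominator: 1!=1 * 2!=2 * 1!=1 * 1!=1 * 3!=6
Coefficient = 40320 / 12 = 3360

3360


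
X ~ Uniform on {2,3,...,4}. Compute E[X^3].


E[X^3] = (1/3) * sum(x^3 for x=2..4)
= 99/3 = 33

33


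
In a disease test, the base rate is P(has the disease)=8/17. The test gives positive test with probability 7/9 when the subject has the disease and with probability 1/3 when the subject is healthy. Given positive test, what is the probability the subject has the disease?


P(A) = P(A|B)P(B) + P(A|B')P(B') = 7/9*8/17 + 1/3*9/17 = 83/153
P(B|A) = P(A|B)P(B)/P(A) = (56/153)/(83/153) = 56/83

56/83


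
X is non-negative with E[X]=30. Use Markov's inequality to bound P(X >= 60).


Markov: P(X >= a) <= E[X]/a
P(X >= 60) <= 30/60 = 1/2

1/2


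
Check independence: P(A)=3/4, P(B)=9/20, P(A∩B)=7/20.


P(A)*P(B) = 3/4*9/20 = 27/80
P(A∩B) = 7/20 != 27/80, so not independent

No, A and B are not independent


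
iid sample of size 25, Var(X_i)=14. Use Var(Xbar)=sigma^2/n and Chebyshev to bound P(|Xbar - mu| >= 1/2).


Var(Xbar) = Var(X)/n = 14/25
Chebyshev: P(|Xbar-mu| >= 1/2) <= Var(Xbar)/(1/2)^2 = (14/25)/(1/4) = 56/25
Bound exceeds 1, so trivial bound: 1

1


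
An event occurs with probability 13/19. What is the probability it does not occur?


P(A') = 1 - P(A) = 1 - 13/19 = 6/19

6/19


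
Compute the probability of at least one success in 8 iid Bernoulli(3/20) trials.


P(at least one) = 1 - P(none)
P(none) = (1 - 3/20)^8 = (17/20)^8 = 6975757441/25600000000
P(at least one) = 1 - 6975757441/25600000000 = 18624242559/25600000000

18624242559/25600000000


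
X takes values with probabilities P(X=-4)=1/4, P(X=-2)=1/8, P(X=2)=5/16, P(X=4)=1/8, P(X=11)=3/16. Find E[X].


E[X] = sum(x * P(x))
= -4*1/4 - 2*1/8 + 2*5/16 + 4*1/8 + 11*3/16
= 31/16

31/16


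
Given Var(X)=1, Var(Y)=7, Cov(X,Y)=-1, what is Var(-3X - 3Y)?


Var(-3X - 3Y) = (-3)^2*Var(X) + (-3)^2*Var(Y) + 2*(-3)*(-3)*Cov(X,Y)
= 9*1 + 9*7 + 18*(-1)
= 9 + 63 - 18 = 54

54


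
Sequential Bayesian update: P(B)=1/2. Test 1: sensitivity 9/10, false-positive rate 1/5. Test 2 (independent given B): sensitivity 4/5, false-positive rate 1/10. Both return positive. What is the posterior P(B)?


After test 1: P(+) = 9/10*1/2 + 1/5*1/2 = 11/20
P(B|+) = (9/20)/(11/20) = 9/11
After test 2 (use post1 as new prior): P(+) = 4/5*9/11 + 1/10*2/11 = 37/55
P(B|+,+) = (36/55)/(37/55) = 36/37

36/37


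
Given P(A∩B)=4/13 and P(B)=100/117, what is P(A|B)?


P(A|B) = P(A∩B)/P(B) = (36/117)/(100/117) = 36/100 = 9/25

9/25


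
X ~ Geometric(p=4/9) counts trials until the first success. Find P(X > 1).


P(X > 1) = P(first 1 trials all fail) = (1-p)^1 = (5/9)^1 = 5/9

5/9


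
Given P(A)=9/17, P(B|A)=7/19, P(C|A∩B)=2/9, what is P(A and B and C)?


P(A∩B∩C) = P(A) * P(B|A) * P(C|A∩B)
= 9/17 * 7/19 * 2/9
= 63/323 * 2/9 = 14/323

14/323


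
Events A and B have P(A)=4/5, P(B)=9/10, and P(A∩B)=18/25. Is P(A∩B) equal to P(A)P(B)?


P(A)*P(B) = 4/5*9/10 = 18/25
P(A∩B) = 18/25, which equals P(A)P(B), so independent

Yes, A and B are independent


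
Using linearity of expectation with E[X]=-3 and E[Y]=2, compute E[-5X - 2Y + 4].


E[-5X - 2Y + 4] = -5*E[X] - 2*E[Y] + 4
= (-5)*(-3) + (-2)*(2) + (4)
= 15 - 4 + 4 = 15

15


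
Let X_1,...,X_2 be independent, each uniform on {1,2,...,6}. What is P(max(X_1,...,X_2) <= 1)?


P(max <= 1) = P(all X_i <= 1) = (P(X_1 <= 1))^2
= (1/6)^2 = 1/36

1/36


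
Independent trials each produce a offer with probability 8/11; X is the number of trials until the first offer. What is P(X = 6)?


P(X=6) = (1-p)^5 * p = (3/11)^5 * 8/11
= 243/161051 * 8/11 = 1944/1771561

1944/1771561


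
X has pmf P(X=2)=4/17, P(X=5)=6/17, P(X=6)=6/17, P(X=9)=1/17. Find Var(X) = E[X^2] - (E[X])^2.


E[X] = 83/17, E[X^2] = 463/17
Var(X) = E[X^2] - (E[X])^2 = 463/17 - (83/17)^2 = 982/289

982/289


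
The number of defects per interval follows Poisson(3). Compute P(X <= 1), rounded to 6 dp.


P(X<=1) = e^(-3)*3^0/0! + e^(-3)*3^1/1!
≈ 0.0497870684 + 0.1493612051
= 0.1991482735
≈ 0.199148

0.199148


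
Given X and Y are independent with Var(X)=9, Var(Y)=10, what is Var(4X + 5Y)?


Independence => Cov(X,Y)=0
Var(4X + 5Y) = 4^2*Var(X) + 5^2*Var(Y)
= 16*9 + 25*10 = 394

394


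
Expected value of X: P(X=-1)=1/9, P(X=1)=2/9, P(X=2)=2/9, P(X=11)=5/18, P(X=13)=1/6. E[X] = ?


E[X] = sum(x * P(x))
= -1*1/9 + 1*2/9 + 2*2/9 + 11*5/18 + 13*1/6
= 52/9

52/9


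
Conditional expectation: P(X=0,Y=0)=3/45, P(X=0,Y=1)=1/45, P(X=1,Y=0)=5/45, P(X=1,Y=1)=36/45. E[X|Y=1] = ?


P(Y=1) = 37/45
E[X|Y=1] = (0*1 + 1*36)/37 = 36/37

36/37


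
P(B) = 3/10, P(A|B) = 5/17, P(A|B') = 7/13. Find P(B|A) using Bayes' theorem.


P(A) = P(A|B)P(B) + P(A|B')P(B') = 5/17*3/10 + 7/13*7/10 = 514/1105
P(B|A) = P(A|B)P(B)/P(A) = (3/34)/(514/1105) = 195/1028

195/1028


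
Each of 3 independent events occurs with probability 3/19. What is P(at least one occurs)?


P(at least one) = 1 - P(none)
P(none) = (1 - 3/19)^3 = (16/19)^3 = 4096/6859
P(at least one) = 1 - 4096/6859 = 2763/6859

2763/6859


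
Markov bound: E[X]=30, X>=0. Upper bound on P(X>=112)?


Markov: P(X >= a) <= E[X]/a
P(X >= 112) <= 30/112 = 15/56

15/56


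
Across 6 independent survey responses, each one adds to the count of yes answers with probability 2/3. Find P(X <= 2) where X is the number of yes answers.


P(X<=2) = P(X=0) + P(X=1) + P(X=2)
= 1/729 + 4/243 + 20/243
= 73/729

73/729


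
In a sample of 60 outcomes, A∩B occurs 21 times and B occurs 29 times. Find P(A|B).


P(A|B) = P(A∩B)/P(B) = (21/60)/(29/60) = 21/29

21/29


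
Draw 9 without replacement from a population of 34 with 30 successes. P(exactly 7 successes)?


P(X=7) = C(30,7)*C(4,2) / C(34,9)
= 2035800*6 / 52451256
= 12214800/52451256 = 1350/5797

1350/5797


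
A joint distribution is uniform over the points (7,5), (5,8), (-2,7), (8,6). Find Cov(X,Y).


E[X]=9/2, E[Y]=13/2, E[XY]=109/4
Cov(X,Y) = E[XY] - E[X]E[Y] = 109/4 - 9/2*13/2 = -2

-2


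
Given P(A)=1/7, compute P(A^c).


P(A') = 1 - P(A) = 1 - 1/7 = 6/7

6/7


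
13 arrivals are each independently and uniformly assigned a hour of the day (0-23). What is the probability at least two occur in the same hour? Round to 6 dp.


P(all different) = prod((24-i)/24 for i=0..12) = 0.017734
P(at least one match) = 1 - 0.017734 = 0.982266

0.982266


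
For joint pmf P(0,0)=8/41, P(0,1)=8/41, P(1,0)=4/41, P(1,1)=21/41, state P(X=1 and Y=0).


Read from table: P(X=1, Y=0) = 4/41

4/41


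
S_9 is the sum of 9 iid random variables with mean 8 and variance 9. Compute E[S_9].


E[S_n] = n*E[X_1] = 9*8 = 72

72


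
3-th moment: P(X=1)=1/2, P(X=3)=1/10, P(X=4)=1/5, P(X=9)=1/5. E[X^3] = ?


E[X^3] = sum(x^3 * P(x))
= 1*1/2 + 27*1/10 + 64*1/5 + 729*1/5
= 809/5

809/5


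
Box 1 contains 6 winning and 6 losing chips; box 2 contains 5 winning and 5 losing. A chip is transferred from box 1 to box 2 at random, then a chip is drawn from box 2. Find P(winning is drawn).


P(transfer winning) = 6/12 = 1/2; P(transfer losing) = 1/2
If winning transferred: Urn II has 6 winning of 11, so P(winning|winning moved) = 6/11
If losing transferred: Urn II has 5 winning of 11, so P(winning|losing moved) = 5/11
By total probability: P(winning) = 1/2*6/11 + 1/2*5/11 = 1/2

1/2


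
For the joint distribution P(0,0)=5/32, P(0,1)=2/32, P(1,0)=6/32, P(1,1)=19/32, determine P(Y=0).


P(Y=0) = P(0,0)+P(1,0) = 5/32 + 6/32 = 11/32

11/32


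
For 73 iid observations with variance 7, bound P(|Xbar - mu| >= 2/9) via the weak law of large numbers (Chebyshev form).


Var(Xbar) = Var(X)/n = 7/73
Chebyshev: P(|Xbar-mu| >= 2/9) <= Var(Xbar)/(2/9)^2 = (7/73)/(4/81) = 567/292
Bound exceeds 1, so trivial bound: 1

1


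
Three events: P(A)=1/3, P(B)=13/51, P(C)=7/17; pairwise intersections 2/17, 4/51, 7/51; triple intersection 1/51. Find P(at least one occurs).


P(A∪B∪C) = P(A)+P(B)+P(C) - P(AB)-P(AC)-P(BC) + P(ABC)
= 1/3+13/51+7/17 - 2/17-4/51-7/51 + 1/51
= 35/51

35/51


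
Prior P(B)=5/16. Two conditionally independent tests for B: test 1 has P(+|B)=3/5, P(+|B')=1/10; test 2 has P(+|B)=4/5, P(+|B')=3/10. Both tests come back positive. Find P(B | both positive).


After test 1: P(+) = 3/5*5/16 + 1/10*11/16 = 41/160
P(B|+) = (3/16)/(41/160) = 30/41
After test 2 (use post1 as new prior): P(+) = 4/5*30/41 + 3/10*11/41 = 273/410
P(B|+,+) = (24/41)/(273/410) = 80/91

80/91


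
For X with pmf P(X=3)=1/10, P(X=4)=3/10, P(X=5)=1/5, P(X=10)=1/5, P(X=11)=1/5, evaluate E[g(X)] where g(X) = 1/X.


E[1/X] = sum(g(x)*P(x))
= 1/3*1/10 + 1/4*3/10 + 1/5*1/5 + 1/10*1/5 + 1/11*1/5
= 1231/6600

1231/6600


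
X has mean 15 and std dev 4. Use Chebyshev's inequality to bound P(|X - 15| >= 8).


k = 8/4 = 2
Chebyshev: P(|X-mu| >= k*sigma) <= 1/k^2 = 1/2^2 = 1/4

1/4


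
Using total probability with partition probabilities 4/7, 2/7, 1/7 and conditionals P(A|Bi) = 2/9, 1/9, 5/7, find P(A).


P(A) = P(A|B1)P(B1) + P(A|B2)P(B2) + P(A|B3)P(B3)
= 2/9*4/7 + 1/9*2/7 + 5/7*1/7
= 8/63 + 2/63 + 5/49 = 115/441

115/441


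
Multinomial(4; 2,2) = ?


4! = 24
Denominator: 2!=2 * 2!=2
Coefficient = 24 / 4 = 6

6


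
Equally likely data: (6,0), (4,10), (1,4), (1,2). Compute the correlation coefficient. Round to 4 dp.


Cov(X,Y) = -0.5000, Var(X) = 4.5000, Var(Y) = 14.0000
rho = Cov/(sqrt(VarX)*sqrt(VarY)) = -0.0630

-0.0630


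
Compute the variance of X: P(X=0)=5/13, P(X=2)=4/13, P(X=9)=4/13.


E[X] = 44/13, E[X^2] = 340/13
Var(X) = E[X^2] - (E[X])^2 = 340/13 - (44/13)^2 = 2484/169

2484/169


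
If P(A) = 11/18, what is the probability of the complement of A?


P(A') = 1 - P(A) = 1 - 11/18 = 7/18

7/18


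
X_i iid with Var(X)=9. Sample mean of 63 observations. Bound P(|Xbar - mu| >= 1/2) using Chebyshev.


Var(Xbar) = Var(X)/n = 9/63
Chebyshev: P(|Xbar-mu| >= 1/2) <= Var(Xbar)/(1/2)^2 = (1/7)/(1/4) = 4/7

4/7


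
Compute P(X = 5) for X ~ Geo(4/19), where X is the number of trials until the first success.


P(X=5) = (1-p)^4 * p = (15/19)^4 * 4/19
= 50625/130321 * 4/19 = 202500/2476099

202500/2476099


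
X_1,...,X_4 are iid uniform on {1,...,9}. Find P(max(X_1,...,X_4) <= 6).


P(max <= 6) = P(all X_i <= 6) = (P(X_1 <= 6))^4
= (6/9)^4 = (2/3)^4 = 16/81

16/81


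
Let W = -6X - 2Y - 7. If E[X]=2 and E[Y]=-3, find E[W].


E[-6X - 2Y - 7] = -6*E[X] - 2*E[Y] - 7
= (-6)*(2) + (-2)*(-3) + (-7)
= -12 + 6 - 7 = -13

-13


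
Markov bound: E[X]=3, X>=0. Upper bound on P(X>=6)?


Markov: P(X >= a) <= E[X]/a
P(X >= 6) <= 3/6 = 1/2

1/2


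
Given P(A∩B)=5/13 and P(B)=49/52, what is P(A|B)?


P(A|B) = P(A∩B)/P(B) = (20/52)/(49/52) = 20/49

20/49


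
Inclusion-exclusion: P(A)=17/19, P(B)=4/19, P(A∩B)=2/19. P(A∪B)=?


P(A∪B) = P(A) + P(B) - P(A∩B)
= 17/19 + 4/19 - 2/19 = 1

1


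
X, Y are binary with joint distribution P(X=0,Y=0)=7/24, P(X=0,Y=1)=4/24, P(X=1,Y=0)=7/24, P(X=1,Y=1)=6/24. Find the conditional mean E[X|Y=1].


P(Y=1) = 10/24
E[X|Y=1] = (0*4 + 1*6)/10 = 6/10 = 3/5

3/5


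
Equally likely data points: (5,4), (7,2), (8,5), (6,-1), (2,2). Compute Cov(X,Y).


E[X]=28/5, E[Y]=12/5, E[XY]=72/5
Cov(X,Y) = E[XY] - E[X]E[Y] = 72/5 - 28/5*12/5 = 24/25

24/25


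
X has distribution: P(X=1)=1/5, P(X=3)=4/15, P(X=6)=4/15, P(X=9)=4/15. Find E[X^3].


E[X^3] = sum(g(x)*P(x))
= 1*1/5 + 27*4/15 + 216*4/15 + 729*4/15
= 1297/5

1297/5


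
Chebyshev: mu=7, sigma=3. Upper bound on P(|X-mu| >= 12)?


k = 12/3 = 4
Chebyshev: P(|X-mu| >= k*sigma) <= 1/k^2 = 1/4^2 = 1/16

1/16


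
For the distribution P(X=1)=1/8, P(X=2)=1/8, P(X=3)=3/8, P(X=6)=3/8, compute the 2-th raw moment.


E[X^2] = sum(x^2 * P(x))
= 1*1/8 + 4*1/8 + 9*3/8 + 36*3/8
= 35/2

35/2


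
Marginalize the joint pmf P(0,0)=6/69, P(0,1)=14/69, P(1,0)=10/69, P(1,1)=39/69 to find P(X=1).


P(X=1) = P(1,0)+P(1,1) = 10/69 + 39/69 = 49/69

49/69


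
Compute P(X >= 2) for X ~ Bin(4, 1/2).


P(X>=2) = P(X=2) + P(X=3) + P(X=4)
= 3/8 + 1/4 + 1/16
= 11/16

11/16


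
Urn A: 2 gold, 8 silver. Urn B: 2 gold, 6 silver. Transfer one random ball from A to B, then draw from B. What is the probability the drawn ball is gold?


P(transfer gold) = 2/10 = 1/5; P(transfer silver) = 4/5
If gold transferred: Urn II has 3 gold of 9, so P(gold|gold moved) = 1/3
If silver transferred: Urn II has 2 gold of 9, so P(gold|silver moved) = 2/9
By total probability: P(gold) = 1/5*1/3 + 4/5*2/9 = 11/45

11/45


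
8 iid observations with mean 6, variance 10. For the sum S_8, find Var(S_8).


By independence, Var(S_n) = n*Var(X_1) = 8*10 = 80

80


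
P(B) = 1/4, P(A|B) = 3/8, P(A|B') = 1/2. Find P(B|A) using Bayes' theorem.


P(A) = P(A|B)P(B) + P(A|B')P(B') = 3/8*1/4 + 1/2*3/4 = 15/32
P(B|A) = P(A|B)P(B)/P(A) = (3/32)/(15/32) = 1/5

1/5


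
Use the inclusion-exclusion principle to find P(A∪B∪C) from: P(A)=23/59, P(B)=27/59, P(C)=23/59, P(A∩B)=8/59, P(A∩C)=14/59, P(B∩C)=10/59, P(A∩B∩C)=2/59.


P(A∪B∪C) = P(A)+P(B)+P(C) - P(AB)-P(AC)-P(BC) + P(ABC)
= 23/59+27/59+23/59 - 8/59-14/59-10/59 + 2/59
= 43/59

43/59


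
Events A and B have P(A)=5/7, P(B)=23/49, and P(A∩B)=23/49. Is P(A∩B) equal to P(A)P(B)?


P(A)*P(B) = 5/7*23/49 = 115/343
P(A∩B) = 23/49 != 115/343, so not independent

No, A and B are not independent


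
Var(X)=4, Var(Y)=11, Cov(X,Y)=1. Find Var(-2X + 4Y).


Var(-2X + 4Y) = (-2)^2*Var(X) + 4^2*Var(Y) + 2*(-2)*4*Cov(X,Y)
= 4*4 + 16*11 - 16*1
= 16 + 176 - 16 = 176

176


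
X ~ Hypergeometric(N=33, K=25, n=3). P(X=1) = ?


P(X=1) = C(25,1)*C(8,2) / C(33,3)
= 25*28 / 5456
= 700/5456 = 175/1364

175/1364


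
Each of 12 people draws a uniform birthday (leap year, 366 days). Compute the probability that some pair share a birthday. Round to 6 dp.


P(all different) = prod((366-i)/366 for i=0..11) = 0.833396
P(at least one match) = 1 - 0.833396 = 0.166604

0.166604


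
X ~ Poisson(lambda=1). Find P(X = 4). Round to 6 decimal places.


P(X=4) = e^(-1) * 1^4 / 4!
≈ 0.3678794412 * 1 / 24
≈ 0.015328

0.015328


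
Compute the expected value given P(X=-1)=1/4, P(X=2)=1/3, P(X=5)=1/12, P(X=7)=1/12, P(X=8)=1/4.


E[X] = sum(x * P(x))
= -1*1/4 + 2*1/3 + 5*1/12 + 7*1/12 + 8*1/4
= 41/12

41/12


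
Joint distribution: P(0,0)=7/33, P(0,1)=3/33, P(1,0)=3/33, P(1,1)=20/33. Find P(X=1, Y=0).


Read from table: P(X=1, Y=0) = 3/33 = 1/11

1/11


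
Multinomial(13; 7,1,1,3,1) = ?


13! = 6227020800
Denominator: 7!=5040 * 1!=1 * 1!=1 * 3!=6 * 1!=1
Coefficient = 6227020800 / 30240 = 205920

205920


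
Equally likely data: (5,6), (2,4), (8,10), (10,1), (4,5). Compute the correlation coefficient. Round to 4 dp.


Cov(X,Y) = -0.5600, Var(X) = 8.1600, Var(Y) = 8.5600
rho = Cov/(sqrt(VarX)*sqrt(VarY)) = -0.0670

-0.0670


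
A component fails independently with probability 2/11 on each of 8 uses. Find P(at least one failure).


P(at least one) = 1 - P(none)
P(none) = (1 - 2/11)^8 = (9/11)^8 = 43046721/214358881
P(at least one) = 1 - 43046721/214358881 = 171312160/214358881

171312160/214358881


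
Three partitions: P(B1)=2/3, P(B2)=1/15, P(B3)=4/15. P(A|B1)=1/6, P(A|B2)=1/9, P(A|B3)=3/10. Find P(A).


P(A) = P(A|B1)P(B1) + P(A|B2)P(B2) + P(A|B3)P(B3)
= 1/6*2/3 + 1/9*1/15 + 3/10*4/15
= 1/9 + 1/135 + 2/25 = 134/675

134/675


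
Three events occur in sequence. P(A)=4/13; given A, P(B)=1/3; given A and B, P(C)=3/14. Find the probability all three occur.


P(A∩B∩C) = P(A) * P(B|A) * P(C|A∩B)
= 4/13 * 1/3 * 3/14
= 4/39 * 3/14 = 2/91

2/91


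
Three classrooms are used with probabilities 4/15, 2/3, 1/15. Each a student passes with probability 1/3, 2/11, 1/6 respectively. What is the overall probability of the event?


P(A) = P(A|B1)P(B1) + P(A|B2)P(B2) + P(A|B3)P(B3)
= 1/3*4/15 + 2/11*2/3 + 1/6*1/15
= 4/45 + 4/33 + 1/90 = 73/330

73/330


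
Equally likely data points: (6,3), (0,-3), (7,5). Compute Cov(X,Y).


E[X]=13/3, E[Y]=5/3, E[XY]=53/3
Cov(X,Y) = E[XY] - E[X]E[Y] = 53/3 - 13/3*5/3 = 94/9

94/9


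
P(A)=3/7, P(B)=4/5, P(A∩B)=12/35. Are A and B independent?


P(A)*P(B) = 3/7*4/5 = 12/35
P(A∩B) = 12/35, which equals P(A)P(B), so independent

Yes, A and B are independent


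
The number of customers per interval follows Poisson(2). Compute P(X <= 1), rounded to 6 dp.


P(X<=1) = e^(-2)*2^0/0! + e^(-2)*2^1/1!
≈ 0.1353352832 + 0.2706705665
= 0.4060058497
≈ 0.406006

0.406006


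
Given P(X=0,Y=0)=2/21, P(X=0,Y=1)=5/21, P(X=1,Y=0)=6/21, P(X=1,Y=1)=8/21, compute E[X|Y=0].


P(Y=0) = 8/21
E[X|Y=0] = (0*2 + 1*6)/8 = 6/8 = 3/4

3/4


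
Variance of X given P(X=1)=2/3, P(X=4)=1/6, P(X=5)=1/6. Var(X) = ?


E[X] = 13/6, E[X^2] = 15/2
Var(X) = E[X^2] - (E[X])^2 = 15/2 - (13/6)^2 = 101/36

101/36


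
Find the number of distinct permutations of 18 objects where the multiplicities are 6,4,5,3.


18! = 6402373705728000
Denominator: 6!=720 * 4!=24 * 5!=120 * 3!=6
Coefficient = 6402373705728000 / 12441600 = 514594080

514594080


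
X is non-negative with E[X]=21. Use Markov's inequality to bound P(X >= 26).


Markov: P(X >= a) <= E[X]/a
P(X >= 26) <= 21/26

21/26


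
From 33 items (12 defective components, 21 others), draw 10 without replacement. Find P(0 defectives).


P(X=0) = C(12,0)*C(21,10) / C(33,10)
= 1*352716 / 92561040
= 352716/92561040 = 2261/593340

2261/593340


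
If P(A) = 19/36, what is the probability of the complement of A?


P(A') = 1 - P(A) = 1 - 19/36 = 17/36

17/36


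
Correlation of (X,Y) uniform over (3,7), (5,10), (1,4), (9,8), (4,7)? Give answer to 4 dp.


Cov(X,Y) = 3.3200, Var(X) = 7.0400, Var(Y) = 3.7600
rho = Cov/(sqrt(VarX)*sqrt(VarY)) = 0.6453

0.6453


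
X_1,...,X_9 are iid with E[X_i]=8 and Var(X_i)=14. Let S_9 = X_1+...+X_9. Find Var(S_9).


By independence, Var(S_n) = n*Var(X_1) = 9*14 = 126

126


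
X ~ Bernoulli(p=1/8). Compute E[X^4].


For Bernoulli: X in {0,1}
E[X^4] = 0^4*(1-1/8) + 1^4*1/8 = 1/8

1/8


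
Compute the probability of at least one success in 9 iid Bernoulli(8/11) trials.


P(at least one) = 1 - P(none)
P(none) = (1 - 8/11)^9 = (3/11)^9 = 19683/2357947691
P(at least one) = 1 - 19683/2357947691 = 2357928008/2357947691

2357928008/2357947691


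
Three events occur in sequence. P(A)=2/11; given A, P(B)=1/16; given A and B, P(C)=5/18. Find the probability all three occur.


P(A∩B∩C) = P(A) * P(B|A) * P(C|A∩B)
= 2/11 * 1/16 * 5/18
= 1/88 * 5/18 = 5/1584

5/1584


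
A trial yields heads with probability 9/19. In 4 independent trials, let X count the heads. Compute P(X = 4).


P(X=4) = C(4,4) * p^4 * (1-p)^0
= 1 * 6561/130321 * 1
= 6561/130321

6561/130321


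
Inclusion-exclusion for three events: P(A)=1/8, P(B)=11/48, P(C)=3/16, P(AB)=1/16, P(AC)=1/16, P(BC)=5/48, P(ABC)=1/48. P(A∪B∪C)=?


P(A∪B∪C) = P(A)+P(B)+P(C) - P(AB)-P(AC)-P(BC) + P(ABC)
= 1/8+11/48+3/16 - 1/16-1/16-5/48 + 1/48
= 1/3

1/3


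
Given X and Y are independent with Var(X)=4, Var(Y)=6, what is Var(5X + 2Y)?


Independence => Cov(X,Y)=0
Var(5X + 2Y) = 5^2*Var(X) + 2^2*Var(Y)
= 25*4 + 4*6 = 124

124


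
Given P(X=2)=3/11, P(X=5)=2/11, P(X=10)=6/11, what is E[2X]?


E[2X] = sum(g(x)*P(x))
= 4*3/11 + 10*2/11 + 20*6/11
= 152/11

152/11


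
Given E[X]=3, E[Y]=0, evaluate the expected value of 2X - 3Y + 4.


E[2X - 3Y + 4] = 2*E[X] - 3*E[Y] + 4
= (2)*(3) + (-3)*(0) + (4)
= 6 + 0 + 4 = 10

10


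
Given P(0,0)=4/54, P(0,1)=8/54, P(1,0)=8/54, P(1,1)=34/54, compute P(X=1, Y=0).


Read from table: P(X=1, Y=0) = 8/54 = 4/27

4/27


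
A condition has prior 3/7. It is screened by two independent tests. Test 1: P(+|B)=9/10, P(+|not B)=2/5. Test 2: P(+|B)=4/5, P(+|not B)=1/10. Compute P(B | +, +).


After test 1: P(+) = 9/10*3/7 + 2/5*4/7 = 43/70
P(B|+) = (27/70)/(43/70) = 27/43
After test 2 (use post1 as new prior): P(+) = 4/5*27/43 + 1/10*16/43 = 116/215
P(B|+,+) = (108/215)/(116/215) = 27/29

27/29


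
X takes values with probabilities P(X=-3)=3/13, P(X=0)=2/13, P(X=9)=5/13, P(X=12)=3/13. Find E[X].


E[X] = sum(x * P(x))
= -3*3/13 + 0*2/13 + 9*5/13 + 12*3/13
= 72/13

72/13


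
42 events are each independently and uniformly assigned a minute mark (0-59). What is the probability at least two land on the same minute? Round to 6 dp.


P(all different) = prod((60-i)/60 for i=0..41) = 0.000000
P(at least one match) = 1 - 0.000000 = 1.000000

1.000000


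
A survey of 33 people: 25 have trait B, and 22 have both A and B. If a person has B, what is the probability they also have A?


P(A|B) = P(A∩B)/P(B) = (22/33)/(25/33) = 22/25

22/25


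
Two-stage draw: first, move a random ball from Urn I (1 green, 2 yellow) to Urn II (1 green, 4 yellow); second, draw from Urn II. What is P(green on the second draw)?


P(transfer green) = 1/3; P(transfer yellow) = 2/3
If green transferred: Urn II has 2 green of 6, so P(green|green moved) = 1/3
If yellow transferred: Urn II has 1 green of 6, so P(green|yellow moved) = 1/6
By total probability: P(green) = 1/3*1/3 + 2/3*1/6 = 2/9

2/9
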